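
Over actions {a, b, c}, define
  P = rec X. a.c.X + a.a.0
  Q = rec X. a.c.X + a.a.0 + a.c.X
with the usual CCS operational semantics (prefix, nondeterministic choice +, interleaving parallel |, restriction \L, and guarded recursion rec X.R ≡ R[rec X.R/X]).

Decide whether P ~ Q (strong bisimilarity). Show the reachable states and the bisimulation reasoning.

P ~ Q

P's transition system — 4 states:
  s0 = rec X. a.c.X + a.a.0 | —a→ s1, —a→ s2
  s1 = a.0 | —a→ s3
  s2 = c.(rec X. a.c.X + a.a.0) | —c→ s0
  s3 = 0 | ·
Q's transition system — 4 states:
  t0 = rec X. a.c.X + a.a.0 + a.c.X | —a→ t1, —a→ t2
  t1 = a.0 | —a→ t3
  t2 = c.(rec X. a.c.X + a.a.0 + a.c.X) | —c→ t0
  t3 = 0 | ·
Coarsest stable partition (strong bisimilarity classes):
  B0 = {s0, t0}
  B1 = {s1, t1}
  B2 = {s3, t3}
  B3 = {s2, t2}
s0 ∈ B0, t0 ∈ B0 → same block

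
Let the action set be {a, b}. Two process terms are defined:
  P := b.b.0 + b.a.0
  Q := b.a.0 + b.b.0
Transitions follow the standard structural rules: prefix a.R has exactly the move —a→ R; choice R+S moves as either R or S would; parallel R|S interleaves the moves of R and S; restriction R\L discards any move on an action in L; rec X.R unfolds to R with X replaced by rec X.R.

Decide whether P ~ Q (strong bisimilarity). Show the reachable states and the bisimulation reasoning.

P's transition system — 4 states:
  u0 = b.b.0 + b.a.0 ⊢ ··b··> u1, ··b··> u2
  u1 = a.0 ⊢ ··a··> u3
  u2 = b.0 ⊢ ··b··> u3
  u3 = 0 ⊢ ·
Q's transition system — 4 states:
  v0 = b.a.0 + b.b.0 ⊢ ··b··> v1, ··b··> v2
  v1 = a.0 ⊢ ··a··> v3
  v2 = b.0 ⊢ ··b··> v3
  v3 = 0 ⊢ ·
Partition-refinement fixed point:
  B0 = {u0, v0}
  B1 = {u1, v1}
  B2 = {u3, v3}
  B3 = {u2, v2}
u0 ∈ B0, v0 ∈ B0 → same block

YES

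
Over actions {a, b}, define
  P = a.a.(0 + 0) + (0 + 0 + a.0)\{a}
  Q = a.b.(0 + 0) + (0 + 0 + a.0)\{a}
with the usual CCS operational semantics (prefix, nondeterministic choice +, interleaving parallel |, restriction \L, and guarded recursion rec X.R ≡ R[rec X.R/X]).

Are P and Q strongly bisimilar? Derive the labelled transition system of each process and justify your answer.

Reachable graph of P (3 states):
  m0 = a.a.(0 + 0) + (0 + 0 + a.0)\{a} | —a→ m1
  m1 = a.(0 + 0) | —a→ m2
  m2 = 0 + 0 | stopped
Reachable graph of Q (3 states):
  n0 = a.b.(0 + 0) + (0 + 0 + a.0)\{a} | —a→ n1
  n1 = b.(0 + 0) | —b→ n2
  n2 = 0 + 0 | stopped
Coarsest stable partition (strong bisimilarity classes):
  B0 = {m0}
  B1 = {m1}
  B2 = {m2, n2}
  B3 = {n0}
  B4 = {n1}
m0 ∈ B0, n0 ∈ B3 → different blocks

NO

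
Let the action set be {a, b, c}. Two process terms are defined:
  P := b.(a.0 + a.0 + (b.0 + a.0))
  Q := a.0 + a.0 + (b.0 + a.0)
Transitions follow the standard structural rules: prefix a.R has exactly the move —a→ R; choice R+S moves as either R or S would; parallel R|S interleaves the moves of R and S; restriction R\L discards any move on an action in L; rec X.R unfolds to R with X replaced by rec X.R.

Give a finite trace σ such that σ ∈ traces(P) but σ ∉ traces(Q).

P's transition system — 3 states:
  u0 = b.(a.0 + a.0 + (b.0 + a.0)) → -b-> u1
  u1 = a.0 + a.0 + (b.0 + a.0) → -a-> u2, -b-> u2
  u2 = 0 → stopped
Q's transition system — 2 states:
  v0 = a.0 + a.0 + (b.0 + a.0) → -a-> v1, -b-> v1
  v1 = 0 → stopped
Executing ba from P (initial set {u0}):
  after b @ step 1: {u1}
  after a @ step 2: {u2}
  P completes σ.
Executing ba from Q (initial set {v0}):
  after b @ step 1: {v1}
  after a @ step 2: no successor for Q

ba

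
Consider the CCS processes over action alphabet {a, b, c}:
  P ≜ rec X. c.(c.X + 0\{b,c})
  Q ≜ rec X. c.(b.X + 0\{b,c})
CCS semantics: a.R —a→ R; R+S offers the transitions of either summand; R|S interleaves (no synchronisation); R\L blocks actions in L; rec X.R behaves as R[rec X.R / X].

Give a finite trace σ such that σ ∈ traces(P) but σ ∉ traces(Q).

Reachable graph of P (2 states):
  p0 = rec X. c.(c.X + 0\{b,c}) | -c-> p1
  p1 = c.(rec X. c.(c.X + 0\{b,c})) + 0\{b,c} | -c-> p0
Reachable graph of Q (2 states):
  q0 = rec X. c.(b.X + 0\{b,c}) | -c-> q1
  q1 = b.(rec X. c.(b.X + 0\{b,c})) + 0\{b,c} | -b-> q0
Executing cc from P (initial set {p0}):
  step 1 (c): {p1}
  step 2 (c): {p0}
  P completes σ.
Executing cc from Q (initial set {q0}):
  step 1 (c): {q1}
  step 2 (c): ∅  — Q cannot continue

cc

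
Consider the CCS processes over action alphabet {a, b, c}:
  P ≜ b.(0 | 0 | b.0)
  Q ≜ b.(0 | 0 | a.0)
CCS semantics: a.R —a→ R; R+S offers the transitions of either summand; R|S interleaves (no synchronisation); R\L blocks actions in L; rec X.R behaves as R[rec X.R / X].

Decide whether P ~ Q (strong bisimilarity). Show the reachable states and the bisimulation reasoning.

NO

P's transition system — 3 states:
  m0 = b.(0 | 0 | b.0) ⊢ —b→ m1
  m1 = 0 | 0 | b.0 ⊢ —b→ m2
  m2 = 0 | 0 | 0 ⊢ ·
Q's transition system — 3 states:
  n0 = b.(0 | 0 | a.0) ⊢ —b→ n1
  n1 = 0 | 0 | a.0 ⊢ —a→ n2
  n2 = 0 | 0 | 0 ⊢ ·
Coarsest stable partition (strong bisimilarity classes):
  B0 = {m0}
  B1 = {m1}
  B2 = {m2, n2}
  B3 = {n0}
  B4 = {n1}
m0 ∈ B0, n0 ∈ B3 → different blocks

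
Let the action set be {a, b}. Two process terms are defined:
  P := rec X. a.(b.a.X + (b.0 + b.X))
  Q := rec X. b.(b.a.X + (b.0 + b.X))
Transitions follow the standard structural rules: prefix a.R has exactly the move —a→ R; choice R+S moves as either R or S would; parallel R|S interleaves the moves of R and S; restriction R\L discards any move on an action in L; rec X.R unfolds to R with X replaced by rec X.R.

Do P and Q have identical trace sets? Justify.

traces(P) ≠ traces(Q) — witness ⟨a⟩

P's transition system — 4 states:
  u0 = rec X. a.(b.a.X + (b.0 + b.X)) ⊢ —a→ u1
  u1 = b.a.(rec X. a.(b.a.X + (b.0 + b.X))) + (b.0 + b.(rec X. a.(b.a.X + (b.0 + b.X)))) ⊢ —b→ u0, —b→ u2, —b→ u3
  u2 = 0 ⊢ ∅
  u3 = a.(rec X. a.(b.a.X + (b.0 + b.X))) ⊢ —a→ u0
Q's transition system — 4 states:
  v0 = rec X. b.(b.a.X + (b.0 + b.X)) ⊢ —b→ v1
  v1 = b.a.(rec X. b.(b.a.X + (b.0 + b.X))) + (b.0 + b.(rec X. b.(b.a.X + (b.0 + b.X)))) ⊢ —b→ v0, —b→ v2, —b→ v3
  v2 = 0 ⊢ ∅
  v3 = a.(rec X. b.(b.a.X + (b.0 + b.X))) ⊢ —a→ v0
Run σ = ⟨a⟩ on P: start {u0}
  step 1 (a): {u1}
  P completes σ.
Run σ = ⟨a⟩ on Q: start {v0}
  step 1 (a): no successor for Q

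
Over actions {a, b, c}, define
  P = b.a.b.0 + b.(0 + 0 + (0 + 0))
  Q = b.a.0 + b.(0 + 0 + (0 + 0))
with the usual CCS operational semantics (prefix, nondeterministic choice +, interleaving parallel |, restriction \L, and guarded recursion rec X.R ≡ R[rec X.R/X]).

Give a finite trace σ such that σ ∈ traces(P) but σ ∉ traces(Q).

Reachable graph of P (5 states):
  u0 = b.a.b.0 + b.(0 + 0 + (0 + 0)) → ··b··> u1, ··b··> u2
  u1 = 0 + 0 + (0 + 0) → ∅
  u2 = a.b.0 → ··a··> u3
  u3 = b.0 → ··b··> u4
  u4 = 0 → ∅
Reachable graph of Q (4 states):
  v0 = b.a.0 + b.(0 + 0 + (0 + 0)) → ··b··> v1, ··b··> v2
  v1 = 0 + 0 + (0 + 0) → ∅
  v2 = a.0 → ··a··> v3
  v3 = 0 → ∅
Trace ⟨bab⟩ through P, begin at {u0}:
  step 1 (b): {u1, u2}
  step 2 (a): {u3}
  step 3 (b): {u4}
  ✓ P
Trace ⟨bab⟩ through Q, begin at {v0}:
  step 1 (b): {v1, v2}
  step 2 (a): {v3}
  step 3 (b): no successor for Q

bab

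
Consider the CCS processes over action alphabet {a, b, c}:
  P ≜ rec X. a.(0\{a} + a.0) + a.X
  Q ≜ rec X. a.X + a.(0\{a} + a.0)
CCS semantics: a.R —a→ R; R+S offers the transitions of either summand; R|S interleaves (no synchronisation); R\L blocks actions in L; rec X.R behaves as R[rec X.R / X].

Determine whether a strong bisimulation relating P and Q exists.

P ~ Q

P's transition system — 3 states:
  m0 = rec X. a.(0\{a} + a.0) + a.X → =a=> m0, =a=> m1
  m1 = 0\{a} + a.0 → =a=> m2
  m2 = 0 → (no moves)
Q's transition system — 3 states:
  n0 = rec X. a.X + a.(0\{a} + a.0) → =a=> n0, =a=> n1
  n1 = 0\{a} + a.0 → =a=> n2
  n2 = 0 → (no moves)
Partition-refinement fixed point:
  B0 = {m0, n0}
  B1 = {m1, n1}
  B2 = {m2, n2}
m0 ∈ B0, n0 ∈ B0 → same block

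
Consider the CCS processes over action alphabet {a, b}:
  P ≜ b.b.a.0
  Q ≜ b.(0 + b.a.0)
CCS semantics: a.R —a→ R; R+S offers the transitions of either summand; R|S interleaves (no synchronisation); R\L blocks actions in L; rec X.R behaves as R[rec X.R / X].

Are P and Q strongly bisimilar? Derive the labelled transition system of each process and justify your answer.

YES

Reachable graph of P (4 states):
  s0 = b.b.a.0 ⊢ ··b··> s1
  s1 = b.a.0 ⊢ ··b··> s2
  s2 = a.0 ⊢ ··a··> s3
  s3 = 0 ⊢ ·
Reachable graph of Q (4 states):
  t0 = b.(0 + b.a.0) ⊢ ··b··> t1
  t1 = 0 + b.a.0 ⊢ ··b··> t2
  t2 = a.0 ⊢ ··a··> t3
  t3 = 0 ⊢ ·
Bisimilarity quotient blocks:
  B0 = {s0, t0}
  B1 = {s1, t1}
  B2 = {s2, t2}
  B3 = {s3, t3}
s0 ∈ B0, t0 ∈ B0 → same block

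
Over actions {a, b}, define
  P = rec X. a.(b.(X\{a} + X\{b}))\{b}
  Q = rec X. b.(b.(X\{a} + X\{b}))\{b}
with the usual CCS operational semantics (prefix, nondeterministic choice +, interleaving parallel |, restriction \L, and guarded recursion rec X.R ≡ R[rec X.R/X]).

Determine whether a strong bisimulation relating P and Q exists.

P's transition system — 2 states:
  p0 = rec X. a.(b.(X\{a} + X\{b}))\{b} has moves --a--▸ p1
  p1 = (b.((rec X. a.(b.(X\{a} + X\{b}))\{b})\{a} + (rec X. a.(b.(X\{a} + X\{b}))\{b})\{b}))\{b} has moves stopped
Q's transition system — 2 states:
  q0 = rec X. b.(b.(X\{a} + X\{b}))\{b} has moves --b--▸ q1
  q1 = (b.((rec X. b.(b.(X\{a} + X\{b}))\{b})\{a} + (rec X. b.(b.(X\{a} + X\{b}))\{b})\{b}))\{b} has moves stopped
Partition-refinement fixed point:
  B0 = {p0}
  B1 = {p1, q1}
  B2 = {q0}
p0 ∈ B0, q0 ∈ B2 → different blocks

NO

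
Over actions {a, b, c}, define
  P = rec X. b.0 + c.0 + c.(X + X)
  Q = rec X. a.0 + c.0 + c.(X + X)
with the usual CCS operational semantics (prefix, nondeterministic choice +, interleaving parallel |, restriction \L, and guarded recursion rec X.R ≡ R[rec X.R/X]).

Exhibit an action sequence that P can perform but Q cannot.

LTS(P): 3 reachable states
  s0 = rec X. b.0 + c.0 + c.(X + X) ⊢ --b--▸ s1, --c--▸ s1, --c--▸ s2
  s1 = 0 ⊢ ·
  s2 = (rec X. b.0 + c.0 + c.(X + X)) + (rec X. b.0 + c.0 + c.(X + X)) ⊢ --b--▸ s1, --c--▸ s1, --c--▸ s2
LTS(Q): 3 reachable states
  t0 = rec X. a.0 + c.0 + c.(X + X) ⊢ --a--▸ t1, --c--▸ t1, --c--▸ t2
  t1 = 0 ⊢ ·
  t2 = (rec X. a.0 + c.0 + c.(X + X)) + (rec X. a.0 + c.0 + c.(X + X)) ⊢ --a--▸ t1, --c--▸ t1, --c--▸ t2
Trace ⟨b⟩ through P, begin at {s0}:
  step 1 (b): {s1}
  P completes σ.
Trace ⟨b⟩ through Q, begin at {t0}:
  step 1 (b): ∅  — Q cannot continue

b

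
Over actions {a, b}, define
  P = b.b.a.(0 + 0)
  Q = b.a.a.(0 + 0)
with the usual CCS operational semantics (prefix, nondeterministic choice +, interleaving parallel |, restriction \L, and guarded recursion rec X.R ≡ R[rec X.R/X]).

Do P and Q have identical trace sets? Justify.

P's transition system — 4 states:
  m0 = b.b.a.(0 + 0) has moves -b-> m1
  m1 = b.a.(0 + 0) has moves -b-> m2
  m2 = a.(0 + 0) has moves -a-> m3
  m3 = 0 + 0 has moves deadlocked
Q's transition system — 4 states:
  n0 = b.a.a.(0 + 0) has moves -b-> n1
  n1 = a.a.(0 + 0) has moves -a-> n2
  n2 = a.(0 + 0) has moves -a-> n3
  n3 = 0 + 0 has moves deadlocked
Run σ = ⟨bb⟩ on P: start {m0}
  [1] b ⇒ {m1}
  [2] b ⇒ {m2}
  P completes σ.
Run σ = ⟨bb⟩ on Q: start {n0}
  [1] b ⇒ {n1}
  [2] b ⇒ no successor for Q

trace-distinct — witness ⟨bb⟩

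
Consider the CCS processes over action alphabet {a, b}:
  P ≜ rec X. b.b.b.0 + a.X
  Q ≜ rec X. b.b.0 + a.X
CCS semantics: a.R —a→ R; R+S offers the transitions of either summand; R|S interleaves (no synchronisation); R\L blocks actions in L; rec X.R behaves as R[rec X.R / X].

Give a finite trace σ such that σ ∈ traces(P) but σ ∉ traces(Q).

bbb

P's transition system — 4 states:
  m0 = rec X. b.b.b.0 + a.X :: --a--▸ m0, --b--▸ m1
  m1 = b.b.0 :: --b--▸ m2
  m2 = b.0 :: --b--▸ m3
  m3 = 0 :: ∅
Q's transition system — 3 states:
  n0 = rec X. b.b.0 + a.X :: --a--▸ n0, --b--▸ n1
  n1 = b.0 :: --b--▸ n2
  n2 = 0 :: ∅
Run σ = ⟨bbb⟩ on P: start {m0}
  step 1 (b): {m1}
  step 2 (b): {m2}
  step 3 (b): {m3}
  — P admits the full trace.
Run σ = ⟨bbb⟩ on Q: start {n0}
  step 1 (b): {n1}
  step 2 (b): {n2}
  step 3 (b): ∅ (Q stuck)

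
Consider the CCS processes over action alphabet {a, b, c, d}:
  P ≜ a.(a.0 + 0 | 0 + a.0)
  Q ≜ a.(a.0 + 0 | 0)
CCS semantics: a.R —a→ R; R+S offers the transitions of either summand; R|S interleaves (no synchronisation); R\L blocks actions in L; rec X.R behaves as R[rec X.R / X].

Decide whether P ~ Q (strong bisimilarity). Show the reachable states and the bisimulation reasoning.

YES

P's transition system — 3 states:
  m0 = a.(a.0 + 0 | 0 + a.0) ⊢ =a=> m1
  m1 = a.0 + 0 | 0 + a.0 ⊢ =a=> m2
  m2 = 0 ⊢ deadlocked
Q's transition system — 3 states:
  n0 = a.(a.0 + 0 | 0) ⊢ =a=> n1
  n1 = a.0 + 0 | 0 ⊢ =a=> n2
  n2 = 0 ⊢ deadlocked
Coarsest stable partition (strong bisimilarity classes):
  B0 = {m0, n0}
  B1 = {m1, n1}
  B2 = {m2, n2}
m0 ∈ B0, n0 ∈ B0 → same block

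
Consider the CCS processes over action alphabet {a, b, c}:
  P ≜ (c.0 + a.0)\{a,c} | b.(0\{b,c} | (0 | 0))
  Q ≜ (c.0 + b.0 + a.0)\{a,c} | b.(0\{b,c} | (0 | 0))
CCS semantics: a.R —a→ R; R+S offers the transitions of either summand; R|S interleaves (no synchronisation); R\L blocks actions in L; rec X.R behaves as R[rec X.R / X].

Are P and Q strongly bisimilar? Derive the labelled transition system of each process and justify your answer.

LTS(P): 2 reachable states
  p0 = (c.0 + a.0)\{a,c} | b.(0\{b,c} | (0 | 0)) ⊢ -b-> p1
  p1 = (c.0 + a.0)\{a,c} | (0\{b,c} | (0 | 0)) ⊢ stopped
LTS(Q): 4 reachable states
  q0 = (c.0 + b.0 + a.0)\{a,c} | b.(0\{b,c} | (0 | 0)) ⊢ -b-> q1, -b-> q2
  q1 = (c.0 + b.0 + a.0)\{a,c} | (0\{b,c} | (0 | 0)) ⊢ -b-> q3
  q2 = 0\{a,c} | b.(0\{b,c} | (0 | 0)) ⊢ -b-> q3
  q3 = 0\{a,c} | (0\{b,c} | (0 | 0)) ⊢ stopped
Coarsest stable partition (strong bisimilarity classes):
  B0 = {p0, q1, q2}
  B1 = {p1, q3}
  B2 = {q0}
p0 ∈ B0, q0 ∈ B2 → different blocks

P ≁ Q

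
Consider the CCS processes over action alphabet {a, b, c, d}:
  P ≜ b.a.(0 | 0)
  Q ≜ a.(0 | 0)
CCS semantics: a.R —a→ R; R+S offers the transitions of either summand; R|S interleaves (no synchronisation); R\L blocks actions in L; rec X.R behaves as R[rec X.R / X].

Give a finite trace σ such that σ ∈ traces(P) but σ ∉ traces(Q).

Reachable graph of P (3 states):
  u0 = b.a.(0 | 0) :: ··b··> u1
  u1 = a.(0 | 0) :: ··a··> u2
  u2 = 0 | 0 :: deadlocked
Reachable graph of Q (2 states):
  v0 = a.(0 | 0) :: ··a··> v1
  v1 = 0 | 0 :: deadlocked
Trace ⟨b⟩ through P, begin at {u0}:
  after b @ step 1: {u1}
  ✓ P
Trace ⟨b⟩ through Q, begin at {v0}:
  after b @ step 1: ∅ (Q stuck)

b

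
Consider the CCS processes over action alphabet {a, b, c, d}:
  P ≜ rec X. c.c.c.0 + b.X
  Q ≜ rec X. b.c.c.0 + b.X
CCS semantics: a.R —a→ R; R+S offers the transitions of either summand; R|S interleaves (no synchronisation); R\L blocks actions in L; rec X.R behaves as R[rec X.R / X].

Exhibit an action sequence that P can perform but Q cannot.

c

P's transition system — 4 states:
  u0 = rec X. c.c.c.0 + b.X ⊢ =b=> u0, =c=> u1
  u1 = c.c.0 ⊢ =c=> u2
  u2 = c.0 ⊢ =c=> u3
  u3 = 0 ⊢ stopped
Q's transition system — 4 states:
  v0 = rec X. b.c.c.0 + b.X ⊢ =b=> v0, =b=> v1
  v1 = c.c.0 ⊢ =c=> v2
  v2 = c.0 ⊢ =c=> v3
  v3 = 0 ⊢ stopped
Trace ⟨c⟩ through P, begin at {u0}:
  [1] c ⇒ {u1}
  — P admits the full trace.
Trace ⟨c⟩ through Q, begin at {v0}:
  [1] c ⇒ ∅  — Q cannot continue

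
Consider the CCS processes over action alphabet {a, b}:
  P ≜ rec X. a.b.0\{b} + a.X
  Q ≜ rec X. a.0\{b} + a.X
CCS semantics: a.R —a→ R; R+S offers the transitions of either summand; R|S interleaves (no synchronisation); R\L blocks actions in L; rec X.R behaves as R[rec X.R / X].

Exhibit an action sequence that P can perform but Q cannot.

LTS(P): 3 reachable states
  m0 = rec X. a.b.0\{b} + a.X has moves -a-> m0, -a-> m1
  m1 = b.0\{b} has moves -b-> m2
  m2 = 0\{b} has moves ∅
LTS(Q): 2 reachable states
  n0 = rec X. a.0\{b} + a.X has moves -a-> n0, -a-> n1
  n1 = 0\{b} has moves ∅
Run σ = ⟨ab⟩ on P: start {m0}
  [1] a ⇒ {m0, m1}
  [2] b ⇒ {m2}
  P completes σ.
Run σ = ⟨ab⟩ on Q: start {n0}
  [1] a ⇒ {n0, n1}
  [2] b ⇒ ∅  — Q cannot continue

ab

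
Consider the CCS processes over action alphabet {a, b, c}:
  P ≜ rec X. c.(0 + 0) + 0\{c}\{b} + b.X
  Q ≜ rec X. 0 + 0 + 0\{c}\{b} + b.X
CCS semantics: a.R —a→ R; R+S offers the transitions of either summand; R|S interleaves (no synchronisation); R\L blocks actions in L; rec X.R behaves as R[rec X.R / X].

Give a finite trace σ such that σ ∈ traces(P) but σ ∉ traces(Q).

LTS(P): 2 reachable states
  m0 = rec X. c.(0 + 0) + 0\{c}\{b} + b.X | ··b··> m0, ··c··> m1
  m1 = 0 + 0 | stopped
LTS(Q): 1 reachable states
  n0 = rec X. 0 + 0 + 0\{c}\{b} + b.X | ··b··> n0
Run σ = ⟨c⟩ on P: start {m0}
  after c @ step 1: {m1}
  ✓ P
Run σ = ⟨c⟩ on Q: start {n0}
  after c @ step 1: ∅  — Q cannot continue

c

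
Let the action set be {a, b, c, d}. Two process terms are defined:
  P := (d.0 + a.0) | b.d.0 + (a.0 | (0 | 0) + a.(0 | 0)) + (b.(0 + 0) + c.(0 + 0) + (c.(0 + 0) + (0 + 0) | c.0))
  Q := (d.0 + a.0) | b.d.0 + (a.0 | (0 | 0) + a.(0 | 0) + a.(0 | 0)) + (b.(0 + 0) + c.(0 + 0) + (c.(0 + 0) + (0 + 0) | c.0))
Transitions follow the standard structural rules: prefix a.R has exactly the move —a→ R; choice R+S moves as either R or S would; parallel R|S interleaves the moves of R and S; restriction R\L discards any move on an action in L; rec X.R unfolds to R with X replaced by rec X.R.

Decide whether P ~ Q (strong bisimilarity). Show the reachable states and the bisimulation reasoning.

Reachable graph of P (9 states):
  u0 = (d.0 + a.0) | b.d.0 + (a.0 | (0 | 0) + a.(0 | 0)) + (b.(0 + 0) + c.(0 + 0) + (c.(0 + 0) + (0 + 0) | c.0)) :: —a→ u1, —a→ u2, —a→ u3, —b→ u4, —b→ u5, —c→ u5, —c→ u6, —d→ u3
  u1 = 0 | (0 | 0) :: (no moves)
  u2 = 0 | 0 :: (no moves)
  u3 = 0 | b.d.0 :: —b→ u7
  u4 = (d.0 + a.0) | d.0 :: —a→ u7, —d→ u7, —d→ u8
  u5 = 0 + 0 :: (no moves)
  u6 = (0 + 0) | 0 :: (no moves)
  u7 = 0 | d.0 :: —d→ u2
  u8 = (d.0 + a.0) | 0 :: —a→ u2, —d→ u2
Reachable graph of Q (9 states):
  v0 = (d.0 + a.0) | b.d.0 + (a.0 | (0 | 0) + a.(0 | 0) + a.(0 | 0)) + (b.(0 + 0) + c.(0 + 0) + (c.(0 + 0) + (0 + 0) | c.0)) :: —a→ v1, —a→ v2, —a→ v3, —b→ v4, —b→ v5, —c→ v5, —c→ v6, —d→ v3
  v1 = 0 | (0 | 0) :: (no moves)
  v2 = 0 | 0 :: (no moves)
  v3 = 0 | b.d.0 :: —b→ v7
  v4 = (d.0 + a.0) | d.0 :: —a→ v7, —d→ v7, —d→ v8
  v5 = 0 + 0 :: (no moves)
  v6 = (0 + 0) | 0 :: (no moves)
  v7 = 0 | d.0 :: —d→ v2
  v8 = (d.0 + a.0) | 0 :: —a→ v2, —d→ v2
Bisimilarity quotient blocks:
  B0 = {u0, v0}
  B1 = {u3, v3}
  B2 = {u7, v7}
  B3 = {u1, u2, u5, u6, v1, v2, v5, v6}
  B4 = {u4, v4}
  B5 = {u8, v8}
u0 ∈ B0, v0 ∈ B0 → same block

YES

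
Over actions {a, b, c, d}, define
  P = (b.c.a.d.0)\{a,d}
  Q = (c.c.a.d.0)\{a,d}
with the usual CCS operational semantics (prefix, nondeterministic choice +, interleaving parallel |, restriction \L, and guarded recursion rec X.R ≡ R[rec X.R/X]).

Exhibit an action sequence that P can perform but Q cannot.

b

LTS(P): 3 reachable states
  s0 = (b.c.a.d.0)\{a,d} ⊢ --b--▸ s1
  s1 = (c.a.d.0)\{a,d} ⊢ --c--▸ s2
  s2 = (a.d.0)\{a,d} ⊢ ·
LTS(Q): 3 reachable states
  t0 = (c.c.a.d.0)\{a,d} ⊢ --c--▸ t1
  t1 = (c.a.d.0)\{a,d} ⊢ --c--▸ t2
  t2 = (a.d.0)\{a,d} ⊢ ·
Executing b from P (initial set {s0}):
  step 1 (b): {s1}
  — P admits the full trace.
Executing b from Q (initial set {t0}):
  step 1 (b): ∅ (Q stuck)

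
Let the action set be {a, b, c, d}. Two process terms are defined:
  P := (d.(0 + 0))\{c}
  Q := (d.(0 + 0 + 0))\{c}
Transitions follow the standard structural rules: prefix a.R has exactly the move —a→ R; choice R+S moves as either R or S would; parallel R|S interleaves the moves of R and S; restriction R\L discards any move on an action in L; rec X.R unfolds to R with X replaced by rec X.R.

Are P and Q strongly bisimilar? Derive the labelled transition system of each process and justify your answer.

Reachable graph of P (2 states):
  u0 = (d.(0 + 0))\{c} has moves -d-> u1
  u1 = (0 + 0)\{c} has moves ·
Reachable graph of Q (2 states):
  v0 = (d.(0 + 0 + 0))\{c} has moves -d-> v1
  v1 = (0 + 0 + 0)\{c} has moves ·
Coarsest stable partition (strong bisimilarity classes):
  B0 = {u0, v0}
  B1 = {u1, v1}
u0 ∈ B0, v0 ∈ B0 → same block

P ~ Q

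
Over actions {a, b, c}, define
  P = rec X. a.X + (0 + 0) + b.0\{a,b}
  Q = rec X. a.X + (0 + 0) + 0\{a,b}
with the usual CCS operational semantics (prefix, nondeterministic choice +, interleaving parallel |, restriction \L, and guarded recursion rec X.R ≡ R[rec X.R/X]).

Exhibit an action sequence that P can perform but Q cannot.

b

LTS(P): 2 reachable states
  s0 = rec X. a.X + (0 + 0) + b.0\{a,b} → ··a··> s0, ··b··> s1
  s1 = 0\{a,b} → ·
LTS(Q): 1 reachable states
  t0 = rec X. a.X + (0 + 0) + 0\{a,b} → ··a··> t0
Trace ⟨b⟩ through P, begin at {s0}:
  step 1 (b): {s1}
  P completes σ.
Trace ⟨b⟩ through Q, begin at {t0}:
  step 1 (b): ∅ (Q stuck)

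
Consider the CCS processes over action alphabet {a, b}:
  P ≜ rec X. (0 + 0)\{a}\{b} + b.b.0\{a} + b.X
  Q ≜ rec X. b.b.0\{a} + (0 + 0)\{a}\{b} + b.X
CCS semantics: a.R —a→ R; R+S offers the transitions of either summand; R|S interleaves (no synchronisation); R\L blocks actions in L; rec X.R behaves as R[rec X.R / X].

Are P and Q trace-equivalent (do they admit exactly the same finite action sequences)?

Reachable graph of P (3 states):
  p0 = rec X. (0 + 0)\{a}\{b} + b.b.0\{a} + b.X :: —b→ p0, —b→ p1
  p1 = b.0\{a} :: —b→ p2
  p2 = 0\{a} :: (no moves)
Reachable graph of Q (3 states):
  q0 = rec X. b.b.0\{a} + (0 + 0)\{a}\{b} + b.X :: —b→ q0, —b→ q1
  q1 = b.0\{a} :: —b→ q2
  q2 = 0\{a} :: (no moves)
Coarsest stable partition (strong bisimilarity classes):
  B0 = {p0, q0}
  B1 = {p1, q1}
  B2 = {p2, q2}
p0 ∈ B0, q0 ∈ B0 → same block
Bisimilar ⇒ trace-equivalent.

trace-equivalent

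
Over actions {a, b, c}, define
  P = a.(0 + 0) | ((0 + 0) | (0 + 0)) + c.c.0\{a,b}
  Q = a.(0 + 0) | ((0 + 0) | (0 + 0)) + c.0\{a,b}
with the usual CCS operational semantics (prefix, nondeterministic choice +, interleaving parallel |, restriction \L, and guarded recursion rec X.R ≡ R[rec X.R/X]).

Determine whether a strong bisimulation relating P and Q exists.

LTS(P): 4 reachable states
  p0 = a.(0 + 0) | ((0 + 0) | (0 + 0)) + c.c.0\{a,b} | —a→ p1, —c→ p2
  p1 = (0 + 0) | ((0 + 0) | (0 + 0)) | stopped
  p2 = c.0\{a,b} | —c→ p3
  p3 = 0\{a,b} | stopped
LTS(Q): 3 reachable states
  q0 = a.(0 + 0) | ((0 + 0) | (0 + 0)) + c.0\{a,b} | —a→ q1, —c→ q2
  q1 = (0 + 0) | ((0 + 0) | (0 + 0)) | stopped
  q2 = 0\{a,b} | stopped
Partition-refinement fixed point:
  B0 = {p0}
  B1 = {p2}
  B2 = {p1, p3, q1, q2}
  B3 = {q0}
p0 ∈ B0, q0 ∈ B3 → different blocks

not bisimilar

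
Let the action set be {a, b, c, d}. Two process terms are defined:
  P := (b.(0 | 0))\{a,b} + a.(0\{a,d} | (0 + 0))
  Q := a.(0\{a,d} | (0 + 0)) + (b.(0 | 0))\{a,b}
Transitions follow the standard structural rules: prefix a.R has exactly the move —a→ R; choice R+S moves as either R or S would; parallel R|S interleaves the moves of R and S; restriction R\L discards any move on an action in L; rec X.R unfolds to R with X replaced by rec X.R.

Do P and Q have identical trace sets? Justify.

Reachable graph of P (2 states):
  s0 = (b.(0 | 0))\{a,b} + a.(0\{a,d} | (0 + 0)) has moves =a=> s1
  s1 = 0\{a,d} | (0 + 0) has moves ·
Reachable graph of Q (2 states):
  t0 = a.(0\{a,d} | (0 + 0)) + (b.(0 | 0))\{a,b} has moves =a=> t1
  t1 = 0\{a,d} | (0 + 0) has moves ·
Partition-refinement fixed point:
  B0 = {s0, t0}
  B1 = {s1, t1}
s0 ∈ B0, t0 ∈ B0 → same block
Bisimilar ⇒ trace-equivalent.

YES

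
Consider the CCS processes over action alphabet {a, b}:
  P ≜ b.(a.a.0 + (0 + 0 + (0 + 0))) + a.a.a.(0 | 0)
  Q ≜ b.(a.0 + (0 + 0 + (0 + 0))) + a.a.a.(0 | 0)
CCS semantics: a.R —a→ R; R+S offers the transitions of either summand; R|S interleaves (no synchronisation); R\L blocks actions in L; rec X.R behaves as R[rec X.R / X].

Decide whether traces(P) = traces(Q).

trace-distinct — witness ⟨baa⟩

P's transition system — 7 states:
  s0 = b.(a.a.0 + (0 + 0 + (0 + 0))) + a.a.a.(0 | 0) :: —a→ s1, —b→ s2
  s1 = a.a.(0 | 0) :: —a→ s3
  s2 = a.a.0 + (0 + 0 + (0 + 0)) :: —a→ s4
  s3 = a.(0 | 0) :: —a→ s5
  s4 = a.0 :: —a→ s6
  s5 = 0 | 0 :: ∅
  s6 = 0 :: ∅
Q's transition system — 6 states:
  t0 = b.(a.0 + (0 + 0 + (0 + 0))) + a.a.a.(0 | 0) :: —a→ t1, —b→ t2
  t1 = a.a.(0 | 0) :: —a→ t3
  t2 = a.0 + (0 + 0 + (0 + 0)) :: —a→ t4
  t3 = a.(0 | 0) :: —a→ t5
  t4 = 0 :: ∅
  t5 = 0 | 0 :: ∅
Trace ⟨baa⟩ through P, begin at {s0}:
  after b @ step 1: {s2}
  after a @ step 2: {s4}
  after a @ step 3: {s6}
  P completes σ.
Trace ⟨baa⟩ through Q, begin at {t0}:
  after b @ step 1: {t2}
  after a @ step 2: {t4}
  after a @ step 3: no successor for Q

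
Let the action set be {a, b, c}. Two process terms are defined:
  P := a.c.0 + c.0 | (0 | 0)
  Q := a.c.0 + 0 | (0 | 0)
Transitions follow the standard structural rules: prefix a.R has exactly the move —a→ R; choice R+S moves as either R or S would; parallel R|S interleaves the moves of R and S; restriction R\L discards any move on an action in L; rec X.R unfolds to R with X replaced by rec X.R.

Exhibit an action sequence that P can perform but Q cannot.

c

Reachable graph of P (4 states):
  m0 = a.c.0 + c.0 | (0 | 0) has moves -a-> m1, -c-> m2
  m1 = c.0 has moves -c-> m3
  m2 = 0 | (0 | 0) has moves stopped
  m3 = 0 has moves stopped
Reachable graph of Q (3 states):
  n0 = a.c.0 + 0 | (0 | 0) has moves -a-> n1
  n1 = c.0 has moves -c-> n2
  n2 = 0 has moves stopped
Run σ = ⟨c⟩ on P: start {m0}
  step 1 (c): {m2}
  P completes σ.
Run σ = ⟨c⟩ on Q: start {n0}
  step 1 (c): ∅ (Q stuck)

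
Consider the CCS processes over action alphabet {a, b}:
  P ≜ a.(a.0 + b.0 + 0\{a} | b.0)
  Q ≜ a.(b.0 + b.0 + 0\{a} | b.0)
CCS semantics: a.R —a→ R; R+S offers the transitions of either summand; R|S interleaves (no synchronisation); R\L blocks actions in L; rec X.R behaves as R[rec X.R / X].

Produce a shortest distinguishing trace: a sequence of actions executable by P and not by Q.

aa

Reachable graph of P (4 states):
  p0 = a.(a.0 + b.0 + 0\{a} | b.0) has moves —a→ p1
  p1 = a.0 + b.0 + 0\{a} | b.0 has moves —a→ p2, —b→ p2, —b→ p3
  p2 = 0 has moves ·
  p3 = 0\{a} | 0 has moves ·
Reachable graph of Q (4 states):
  q0 = a.(b.0 + b.0 + 0\{a} | b.0) has moves —a→ q1
  q1 = b.0 + b.0 + 0\{a} | b.0 has moves —b→ q2, —b→ q3
  q2 = 0 has moves ·
  q3 = 0\{a} | 0 has moves ·
Executing aa from P (initial set {p0}):
  [1] a ⇒ {p1}
  [2] a ⇒ {p2}
  ✓ P
Executing aa from Q (initial set {q0}):
  [1] a ⇒ {q1}
  [2] a ⇒ ∅ (Q stuck)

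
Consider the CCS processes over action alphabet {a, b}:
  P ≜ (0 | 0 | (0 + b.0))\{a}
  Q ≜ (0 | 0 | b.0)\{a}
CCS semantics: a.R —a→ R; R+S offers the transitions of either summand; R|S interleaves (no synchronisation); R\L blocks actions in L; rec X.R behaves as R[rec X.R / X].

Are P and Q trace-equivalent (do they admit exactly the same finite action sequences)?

trace-equivalent

P's transition system — 2 states:
  u0 = (0 | 0 | (0 + b.0))\{a} | —b→ u1
  u1 = (0 | 0 | 0)\{a} | deadlocked
Q's transition system — 2 states:
  v0 = (0 | 0 | b.0)\{a} | —b→ v1
  v1 = (0 | 0 | 0)\{a} | deadlocked
Coarsest stable partition (strong bisimilarity classes):
  B0 = {u0, v0}
  B1 = {u1, v1}
u0 ∈ B0, v0 ∈ B0 → same block
Bisimilar ⇒ trace-equivalent.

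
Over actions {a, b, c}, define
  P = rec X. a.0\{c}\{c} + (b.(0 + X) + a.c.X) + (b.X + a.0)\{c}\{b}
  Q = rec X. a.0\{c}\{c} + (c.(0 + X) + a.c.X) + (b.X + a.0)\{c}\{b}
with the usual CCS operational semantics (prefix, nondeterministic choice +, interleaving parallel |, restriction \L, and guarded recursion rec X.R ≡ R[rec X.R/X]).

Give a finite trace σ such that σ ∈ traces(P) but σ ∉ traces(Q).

b

LTS(P): 5 reachable states
  s0 = rec X. a.0\{c}\{c} + (b.(0 + X) + a.c.X) + (b.X + a.0)\{c}\{b} ⊢ ··a··> s1, ··a··> s2, ··a··> s3, ··b··> s4
  s1 = 0\{c}\{b} ⊢ stopped
  s2 = 0\{c}\{c} ⊢ stopped
  s3 = c.(rec X. a.0\{c}\{c} + (b.(0 + X) + a.c.X) + (b.X + a.0)\{c}\{b}) ⊢ ··c··> s0
  s4 = 0 + (rec X. a.0\{c}\{c} + (b.(0 + X) + a.c.X) + (b.X + a.0)\{c}\{b}) ⊢ ··a··> s1, ··a··> s2, ··a··> s3, ··b··> s4
LTS(Q): 5 reachable states
  t0 = rec X. a.0\{c}\{c} + (c.(0 + X) + a.c.X) + (b.X + a.0)\{c}\{b} ⊢ ··a··> t1, ··a··> t2, ··a··> t3, ··c··> t4
  t1 = 0\{c}\{b} ⊢ stopped
  t2 = 0\{c}\{c} ⊢ stopped
  t3 = c.(rec X. a.0\{c}\{c} + (c.(0 + X) + a.c.X) + (b.X + a.0)\{c}\{b}) ⊢ ··c··> t0
  t4 = 0 + (rec X. a.0\{c}\{c} + (c.(0 + X) + a.c.X) + (b.X + a.0)\{c}\{b}) ⊢ ··a··> t1, ··a··> t2, ··a··> t3, ··c··> t4
Run σ = ⟨b⟩ on P: start {s0}
  after b @ step 1: {s4}
  — P admits the full trace.
Run σ = ⟨b⟩ on Q: start {t0}
  after b @ step 1: ∅  — Q cannot continue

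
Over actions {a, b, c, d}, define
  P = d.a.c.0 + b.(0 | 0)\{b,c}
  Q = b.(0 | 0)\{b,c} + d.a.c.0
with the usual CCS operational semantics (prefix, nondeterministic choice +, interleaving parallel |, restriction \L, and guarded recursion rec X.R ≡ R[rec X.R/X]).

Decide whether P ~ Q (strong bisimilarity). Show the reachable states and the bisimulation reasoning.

YES

P's transition system — 5 states:
  p0 = d.a.c.0 + b.(0 | 0)\{b,c} :: -b-> p1, -d-> p2
  p1 = (0 | 0)\{b,c} :: deadlocked
  p2 = a.c.0 :: -a-> p3
  p3 = c.0 :: -c-> p4
  p4 = 0 :: deadlocked
Q's transition system — 5 states:
  q0 = b.(0 | 0)\{b,c} + d.a.c.0 :: -b-> q1, -d-> q2
  q1 = (0 | 0)\{b,c} :: deadlocked
  q2 = a.c.0 :: -a-> q3
  q3 = c.0 :: -c-> q4
  q4 = 0 :: deadlocked
Coarsest stable partition (strong bisimilarity classes):
  B0 = {p0, q0}
  B1 = {p2, q2}
  B2 = {p3, q3}
  B3 = {p1, p4, q1, q4}
p0 ∈ B0, q0 ∈ B0 → same block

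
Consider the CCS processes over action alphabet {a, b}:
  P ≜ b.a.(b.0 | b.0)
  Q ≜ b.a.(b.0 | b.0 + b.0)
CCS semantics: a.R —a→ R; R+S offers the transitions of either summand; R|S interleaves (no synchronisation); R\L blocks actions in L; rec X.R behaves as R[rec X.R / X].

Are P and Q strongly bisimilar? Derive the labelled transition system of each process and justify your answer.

P's transition system — 6 states:
  m0 = b.a.(b.0 | b.0) ⊢ =b=> m1
  m1 = a.(b.0 | b.0) ⊢ =a=> m2
  m2 = b.0 | b.0 ⊢ =b=> m3, =b=> m4
  m3 = 0 | b.0 ⊢ =b=> m5
  m4 = b.0 | 0 ⊢ =b=> m5
  m5 = 0 | 0 ⊢ deadlocked
Q's transition system — 7 states:
  n0 = b.a.(b.0 | b.0 + b.0) ⊢ =b=> n1
  n1 = a.(b.0 | b.0 + b.0) ⊢ =a=> n2
  n2 = b.0 | b.0 + b.0 ⊢ =b=> n3, =b=> n4, =b=> n5
  n3 = 0 ⊢ deadlocked
  n4 = 0 | b.0 ⊢ =b=> n6
  n5 = b.0 | 0 ⊢ =b=> n6
  n6 = 0 | 0 ⊢ deadlocked
Bisimilarity quotient blocks:
  B0 = {m0}
  B1 = {m1}
  B2 = {m2}
  B3 = {m3, m4, n4, n5}
  B4 = {m5, n3, n6}
  B5 = {n0}
  B6 = {n1}
  B7 = {n2}
m0 ∈ B0, n0 ∈ B5 → different blocks

NO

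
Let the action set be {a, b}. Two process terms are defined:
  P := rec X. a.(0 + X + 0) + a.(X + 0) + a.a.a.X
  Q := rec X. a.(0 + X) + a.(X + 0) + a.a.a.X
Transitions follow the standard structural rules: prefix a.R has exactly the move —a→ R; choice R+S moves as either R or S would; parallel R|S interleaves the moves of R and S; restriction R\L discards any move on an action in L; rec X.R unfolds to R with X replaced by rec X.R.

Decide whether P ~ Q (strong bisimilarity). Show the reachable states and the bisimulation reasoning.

Reachable graph of P (5 states):
  s0 = rec X. a.(0 + X + 0) + a.(X + 0) + a.a.a.X :: =a=> s1, =a=> s2, =a=> s3
  s1 = (rec X. a.(0 + X + 0) + a.(X + 0) + a.a.a.X) + 0 :: =a=> s1, =a=> s2, =a=> s3
  s2 = 0 + (rec X. a.(0 + X + 0) + a.(X + 0) + a.a.a.X) + 0 :: =a=> s1, =a=> s2, =a=> s3
  s3 = a.a.(rec X. a.(0 + X + 0) + a.(X + 0) + a.a.a.X) :: =a=> s4
  s4 = a.(rec X. a.(0 + X + 0) + a.(X + 0) + a.a.a.X) :: =a=> s0
Reachable graph of Q (5 states):
  t0 = rec X. a.(0 + X) + a.(X + 0) + a.a.a.X :: =a=> t1, =a=> t2, =a=> t3
  t1 = (rec X. a.(0 + X) + a.(X + 0) + a.a.a.X) + 0 :: =a=> t1, =a=> t2, =a=> t3
  t2 = 0 + (rec X. a.(0 + X) + a.(X + 0) + a.a.a.X) :: =a=> t1, =a=> t2, =a=> t3
  t3 = a.a.(rec X. a.(0 + X) + a.(X + 0) + a.a.a.X) :: =a=> t4
  t4 = a.(rec X. a.(0 + X) + a.(X + 0) + a.a.a.X) :: =a=> t0
Partition-refinement fixed point:
  B0 = {s0, s1, s2, s3, s4, t0, t1, t2, t3, t4}
s0 ∈ B0, t0 ∈ B0 → same block

bisimilar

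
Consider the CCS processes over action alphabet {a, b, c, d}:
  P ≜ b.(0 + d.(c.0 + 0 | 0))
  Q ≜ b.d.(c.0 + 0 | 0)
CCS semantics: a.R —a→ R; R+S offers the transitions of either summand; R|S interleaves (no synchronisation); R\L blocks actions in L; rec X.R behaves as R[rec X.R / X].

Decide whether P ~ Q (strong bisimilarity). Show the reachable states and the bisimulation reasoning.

bisimilar

P's transition system — 4 states:
  s0 = b.(0 + d.(c.0 + 0 | 0)) | --b--▸ s1
  s1 = 0 + d.(c.0 + 0 | 0) | --d--▸ s2
  s2 = c.0 + 0 | 0 | --c--▸ s3
  s3 = 0 | stopped
Q's transition system — 4 states:
  t0 = b.d.(c.0 + 0 | 0) | --b--▸ t1
  t1 = d.(c.0 + 0 | 0) | --d--▸ t2
  t2 = c.0 + 0 | 0 | --c--▸ t3
  t3 = 0 | stopped
Coarsest stable partition (strong bisimilarity classes):
  B0 = {s0, t0}
  B1 = {s1, t1}
  B2 = {s2, t2}
  B3 = {s3, t3}
s0 ∈ B0, t0 ∈ B0 → same block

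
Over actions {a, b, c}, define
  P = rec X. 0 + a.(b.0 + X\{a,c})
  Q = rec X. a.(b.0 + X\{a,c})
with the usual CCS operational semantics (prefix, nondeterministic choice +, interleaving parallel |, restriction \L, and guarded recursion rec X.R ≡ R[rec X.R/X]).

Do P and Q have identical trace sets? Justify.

Reachable graph of P (3 states):
  p0 = rec X. 0 + a.(b.0 + X\{a,c}) has moves ··a··> p1
  p1 = b.0 + (rec X. 0 + a.(b.0 + X\{a,c}))\{a,c} has moves ··b··> p2
  p2 = 0 has moves (no moves)
Reachable graph of Q (3 states):
  q0 = rec X. a.(b.0 + X\{a,c}) has moves ··a··> q1
  q1 = b.0 + (rec X. a.(b.0 + X\{a,c}))\{a,c} has moves ··b··> q2
  q2 = 0 has moves (no moves)
Partition-refinement fixed point:
  B0 = {p0, q0}
  B1 = {p1, q1}
  B2 = {p2, q2}
p0 ∈ B0, q0 ∈ B0 → same block
Bisimilar ⇒ trace-equivalent.

trace-equivalent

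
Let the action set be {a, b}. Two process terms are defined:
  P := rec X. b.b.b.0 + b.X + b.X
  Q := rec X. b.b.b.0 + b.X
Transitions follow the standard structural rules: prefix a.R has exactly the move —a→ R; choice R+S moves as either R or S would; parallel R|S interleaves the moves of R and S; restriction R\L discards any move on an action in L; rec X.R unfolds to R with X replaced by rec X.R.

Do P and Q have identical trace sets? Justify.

traces(P) = traces(Q)

LTS(P): 4 reachable states
  u0 = rec X. b.b.b.0 + b.X + b.X has moves —b→ u0, —b→ u1
  u1 = b.b.0 has moves —b→ u2
  u2 = b.0 has moves —b→ u3
  u3 = 0 has moves stopped
LTS(Q): 4 reachable states
  v0 = rec X. b.b.b.0 + b.X has moves —b→ v0, —b→ v1
  v1 = b.b.0 has moves —b→ v2
  v2 = b.0 has moves —b→ v3
  v3 = 0 has moves stopped
Partition-refinement fixed point:
  B0 = {u0, v0}
  B1 = {u1, v1}
  B2 = {u2, v2}
  B3 = {u3, v3}
u0 ∈ B0, v0 ∈ B0 → same block
Bisimilar ⇒ trace-equivalent.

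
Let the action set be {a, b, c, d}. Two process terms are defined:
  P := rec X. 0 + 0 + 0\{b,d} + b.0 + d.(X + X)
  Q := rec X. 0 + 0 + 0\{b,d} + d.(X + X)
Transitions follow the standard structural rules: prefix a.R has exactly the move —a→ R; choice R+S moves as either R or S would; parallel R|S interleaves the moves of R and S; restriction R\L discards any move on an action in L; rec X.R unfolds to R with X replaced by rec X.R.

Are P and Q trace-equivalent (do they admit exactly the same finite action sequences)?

LTS(P): 3 reachable states
  m0 = rec X. 0 + 0 + 0\{b,d} + b.0 + d.(X + X) → =b=> m1, =d=> m2
  m1 = 0 → deadlocked
  m2 = (rec X. 0 + 0 + 0\{b,d} + b.0 + d.(X + X)) + (rec X. 0 + 0 + 0\{b,d} + b.0 + d.(X + X)) → =b=> m1, =d=> m2
LTS(Q): 2 reachable states
  n0 = rec X. 0 + 0 + 0\{b,d} + d.(X + X) → =d=> n1
  n1 = (rec X. 0 + 0 + 0\{b,d} + d.(X + X)) + (rec X. 0 + 0 + 0\{b,d} + d.(X + X)) → =d=> n1
Run σ = ⟨b⟩ on P: start {m0}
  after b @ step 1: {m1}
  P completes σ.
Run σ = ⟨b⟩ on Q: start {n0}
  after b @ step 1: ∅ (Q stuck)

trace-distinct — witness ⟨b⟩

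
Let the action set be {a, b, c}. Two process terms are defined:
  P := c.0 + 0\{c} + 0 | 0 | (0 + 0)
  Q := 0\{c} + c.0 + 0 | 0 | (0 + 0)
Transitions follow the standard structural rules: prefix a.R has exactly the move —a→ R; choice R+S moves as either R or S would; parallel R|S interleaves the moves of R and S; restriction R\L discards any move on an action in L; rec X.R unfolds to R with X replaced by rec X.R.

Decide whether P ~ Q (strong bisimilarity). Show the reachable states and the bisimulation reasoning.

YES

Reachable graph of P (2 states):
  p0 = c.0 + 0\{c} + 0 | 0 | (0 + 0) :: —c→ p1
  p1 = 0 :: ∅
Reachable graph of Q (2 states):
  q0 = 0\{c} + c.0 + 0 | 0 | (0 + 0) :: —c→ q1
  q1 = 0 :: ∅
Bisimilarity quotient blocks:
  B0 = {p0, q0}
  B1 = {p1, q1}
p0 ∈ B0, q0 ∈ B0 → same block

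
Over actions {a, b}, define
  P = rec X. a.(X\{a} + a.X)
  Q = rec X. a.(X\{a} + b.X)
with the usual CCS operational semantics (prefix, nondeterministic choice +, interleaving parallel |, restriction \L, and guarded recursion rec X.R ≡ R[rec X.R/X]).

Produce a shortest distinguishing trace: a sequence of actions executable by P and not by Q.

aa

P's transition system — 2 states:
  p0 = rec X. a.(X\{a} + a.X) | ··a··> p1
  p1 = (rec X. a.(X\{a} + a.X))\{a} + a.(rec X. a.(X\{a} + a.X)) | ··a··> p0
Q's transition system — 2 states:
  q0 = rec X. a.(X\{a} + b.X) | ··a··> q1
  q1 = (rec X. a.(X\{a} + b.X))\{a} + b.(rec X. a.(X\{a} + b.X)) | ··b··> q0
Executing aa from P (initial set {p0}):
  after a @ step 1: {p1}
  after a @ step 2: {p0}
  — P admits the full trace.
Executing aa from Q (initial set {q0}):
  after a @ step 1: {q1}
  after a @ step 2: no successor for Q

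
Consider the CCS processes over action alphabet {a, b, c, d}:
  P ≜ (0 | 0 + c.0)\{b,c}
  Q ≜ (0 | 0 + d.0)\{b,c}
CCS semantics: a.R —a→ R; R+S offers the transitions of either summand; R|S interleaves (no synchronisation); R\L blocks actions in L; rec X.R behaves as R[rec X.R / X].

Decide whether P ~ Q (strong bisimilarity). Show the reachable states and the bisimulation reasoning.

not bisimilar

P's transition system — 1 states:
  m0 = (0 | 0 + c.0)\{b,c} → ∅
Q's transition system — 2 states:
  n0 = (0 | 0 + d.0)\{b,c} → —d→ n1
  n1 = 0\{b,c} → ∅
Bisimilarity quotient blocks:
  B0 = {m0, n1}
  B1 = {n0}
m0 ∈ B0, n0 ∈ B1 → different blocks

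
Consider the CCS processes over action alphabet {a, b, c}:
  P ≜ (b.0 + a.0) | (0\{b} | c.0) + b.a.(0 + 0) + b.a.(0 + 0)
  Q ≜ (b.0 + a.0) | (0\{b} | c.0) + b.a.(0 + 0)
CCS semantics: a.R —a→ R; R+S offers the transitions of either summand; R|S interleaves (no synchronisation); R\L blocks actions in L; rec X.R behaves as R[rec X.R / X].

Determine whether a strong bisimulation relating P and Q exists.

YES

LTS(P): 6 reachable states
  u0 = (b.0 + a.0) | (0\{b} | c.0) + b.a.(0 + 0) + b.a.(0 + 0) has moves ··a··> u1, ··b··> u1, ··b··> u2, ··c··> u3
  u1 = 0 | (0\{b} | c.0) has moves ··c··> u4
  u2 = a.(0 + 0) has moves ··a··> u5
  u3 = (b.0 + a.0) | (0\{b} | 0) has moves ··a··> u4, ··b··> u4
  u4 = 0 | (0\{b} | 0) has moves deadlocked
  u5 = 0 + 0 has moves deadlocked
LTS(Q): 6 reachable states
  v0 = (b.0 + a.0) | (0\{b} | c.0) + b.a.(0 + 0) has moves ··a··> v1, ··b··> v1, ··b··> v2, ··c··> v3
  v1 = 0 | (0\{b} | c.0) has moves ··c··> v4
  v2 = a.(0 + 0) has moves ··a··> v5
  v3 = (b.0 + a.0) | (0\{b} | 0) has moves ··a··> v4, ··b··> v4
  v4 = 0 | (0\{b} | 0) has moves deadlocked
  v5 = 0 + 0 has moves deadlocked
Partition-refinement fixed point:
  B0 = {u0, v0}
  B1 = {u1, v1}
  B2 = {u4, u5, v4, v5}
  B3 = {u2, v2}
  B4 = {u3, v3}
u0 ∈ B0, v0 ∈ B0 → same block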